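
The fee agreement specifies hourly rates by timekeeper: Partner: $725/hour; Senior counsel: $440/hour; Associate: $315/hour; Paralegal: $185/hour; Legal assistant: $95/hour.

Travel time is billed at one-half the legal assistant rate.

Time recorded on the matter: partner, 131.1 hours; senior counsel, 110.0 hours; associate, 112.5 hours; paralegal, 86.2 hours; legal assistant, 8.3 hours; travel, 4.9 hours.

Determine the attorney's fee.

$195,853.25

Partner: 131.1 × $725 = $95,047.50
Senior counsel: 110.0 × $440 = $48,400.00
Associate: 112.5 × $315 = $35,437.50
Paralegal: 86.2 × $185 = $15,947.00
Legal assistant: 8.3 × $95 = $788.50
Subtotal: $95,047.50 + $48,400.00 + $35,437.50 + $15,947.00 + $788.50 = $195,620.50
Travel: 4.9 × ($95 ÷ 2) = 4.9 × $47.50 = $232.75
Total: $195,620.50 + $232.75 = $195,853.25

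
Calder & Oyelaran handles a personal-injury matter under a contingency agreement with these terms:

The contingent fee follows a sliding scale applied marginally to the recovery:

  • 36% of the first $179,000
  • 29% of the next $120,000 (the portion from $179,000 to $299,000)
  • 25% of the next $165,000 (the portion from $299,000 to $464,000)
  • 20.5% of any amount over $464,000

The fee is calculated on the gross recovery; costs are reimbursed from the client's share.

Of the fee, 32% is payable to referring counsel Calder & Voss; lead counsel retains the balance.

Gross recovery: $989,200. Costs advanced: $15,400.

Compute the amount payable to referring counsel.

$79,409.92

Fee base is the gross recovery, $989,200; costs are reimbursed separately.
First $179,000 at 36% = $64,440.00
Next $120,000 at 29% = $34,800.00
Next $165,000 at 25% = $41,250.00
Remaining $525,200 at 20.5% = $107,666.00
Fee: $64,440.00 + $34,800.00 + $41,250.00 + $107,666.00 = $248,156.00
Referral share: 32% of $248,156.00 = $79,409.92; lead counsel retains $248,156.00 − $79,409.92 = $168,746.08.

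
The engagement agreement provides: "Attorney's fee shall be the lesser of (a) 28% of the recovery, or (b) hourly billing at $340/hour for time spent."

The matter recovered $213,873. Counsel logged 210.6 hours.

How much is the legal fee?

(a) 28% of $213,873 = $59,884.44
(b) 210.6 × $340 = $71,604.00
The lesser is (a): $59,884.44.

$59,884.44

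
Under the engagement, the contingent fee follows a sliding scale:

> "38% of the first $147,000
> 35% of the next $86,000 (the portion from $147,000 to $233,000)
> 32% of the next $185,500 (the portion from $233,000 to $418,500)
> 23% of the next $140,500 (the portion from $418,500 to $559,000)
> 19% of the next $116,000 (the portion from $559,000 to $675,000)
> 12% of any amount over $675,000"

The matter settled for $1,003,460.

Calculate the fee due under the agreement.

First $147,000 at 38% = $55,860.00
Next $86,000 at 35% = $30,100.00
Next $185,500 at 32% = $59,360.00
Next $140,500 at 23% = $32,315.00
Next $116,000 at 19% = $22,040.00
Remaining $328,460 at 12% = $39,415.20
Fee: $55,860.00 + $30,100.00 + $59,360.00 + $32,315.00 + $22,040.00 + $39,415.20 = $239,090.20

$239,090.20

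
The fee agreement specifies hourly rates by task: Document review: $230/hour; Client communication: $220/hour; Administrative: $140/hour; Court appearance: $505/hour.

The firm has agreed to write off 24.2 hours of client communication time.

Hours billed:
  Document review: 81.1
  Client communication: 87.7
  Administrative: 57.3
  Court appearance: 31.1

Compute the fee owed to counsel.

$56,350.50

Document review: 81.1 × $230 = $18,653.00
Client communication: 87.7 × $220 = $19,294.00
Administrative: 57.3 × $140 = $8,022.00
Court appearance: 31.1 × $505 = $15,705.50
Subtotal: $61,674.50
Write-off: 24.2 × $220 = $5,324.00
Total: $61,674.50 − $5,324.00 = $56,350.50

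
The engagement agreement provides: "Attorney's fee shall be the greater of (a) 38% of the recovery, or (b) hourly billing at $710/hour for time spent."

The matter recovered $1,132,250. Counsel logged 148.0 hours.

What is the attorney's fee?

(a) 38% of $1,132,250 = $430,255.00
(b) 148.0 × $710 = $105,080.00
The greater is (a): $430,255.00.

$430,255.00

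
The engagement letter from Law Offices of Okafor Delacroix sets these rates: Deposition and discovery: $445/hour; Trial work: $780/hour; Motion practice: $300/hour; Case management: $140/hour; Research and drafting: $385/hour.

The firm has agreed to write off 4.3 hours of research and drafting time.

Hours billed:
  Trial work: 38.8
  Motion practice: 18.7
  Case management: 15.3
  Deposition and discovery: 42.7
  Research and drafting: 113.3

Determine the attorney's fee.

Deposition and discovery: 42.7 × $445 = $19,001.50
Trial work: 38.8 × $780 = $30,264.00
Motion practice: 18.7 × $300 = $5,610.00
Case management: 15.3 × $140 = $2,142.00
Research and drafting: 113.3 × $385 = $43,620.50
Subtotal: $100,638.00
Write-off: 4.3 × $385 = $1,655.50
Total: $100,638.00 − $1,655.50 = $98,982.50

$98,982.50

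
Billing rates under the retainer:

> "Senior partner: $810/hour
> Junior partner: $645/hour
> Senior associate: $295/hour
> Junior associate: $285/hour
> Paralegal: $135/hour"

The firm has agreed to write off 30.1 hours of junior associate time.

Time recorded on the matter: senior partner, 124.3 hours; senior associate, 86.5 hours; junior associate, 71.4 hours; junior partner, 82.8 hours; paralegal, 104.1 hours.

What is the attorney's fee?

$205,430.50

Senior partner: 124.3 × $810 = $100,683.00
Junior partner: 82.8 × $645 = $53,406.00
Senior associate: 86.5 × $295 = $25,517.50
Junior associate: 71.4 × $285 = $20,349.00
Paralegal: 104.1 × $135 = $14,053.50
Subtotal: $214,009.00
Write-off: 30.1 × $285 = $8,578.50
Total: $214,009.00 − $8,578.50 = $205,430.50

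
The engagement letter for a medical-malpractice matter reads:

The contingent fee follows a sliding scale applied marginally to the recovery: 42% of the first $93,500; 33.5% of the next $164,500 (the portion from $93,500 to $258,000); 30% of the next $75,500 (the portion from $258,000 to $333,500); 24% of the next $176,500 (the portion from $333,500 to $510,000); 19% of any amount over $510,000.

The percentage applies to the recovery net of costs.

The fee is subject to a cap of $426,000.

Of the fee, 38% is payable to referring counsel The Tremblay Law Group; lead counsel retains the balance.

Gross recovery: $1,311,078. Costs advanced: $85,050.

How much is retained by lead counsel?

Fee base (net of costs): $1,311,078 − $85,050 = $1,226,028
First $93,500 at 42% = $39,270.00
Next $164,500 at 33.5% = $55,107.50
Next $75,500 at 30% = $22,650.00
Next $176,500 at 24% = $42,360.00
Remaining $716,028 at 19% = $136,045.32
Fee: $39,270.00 + $55,107.50 + $22,650.00 + $42,360.00 + $136,045.32 = $295,432.82
$295,432.82 is under the $426,000 cap.
Referral share: 38% of $295,432.82 = $112,264.47; lead counsel retains $295,432.82 − $112,264.47 = $183,168.35.

$183,168.35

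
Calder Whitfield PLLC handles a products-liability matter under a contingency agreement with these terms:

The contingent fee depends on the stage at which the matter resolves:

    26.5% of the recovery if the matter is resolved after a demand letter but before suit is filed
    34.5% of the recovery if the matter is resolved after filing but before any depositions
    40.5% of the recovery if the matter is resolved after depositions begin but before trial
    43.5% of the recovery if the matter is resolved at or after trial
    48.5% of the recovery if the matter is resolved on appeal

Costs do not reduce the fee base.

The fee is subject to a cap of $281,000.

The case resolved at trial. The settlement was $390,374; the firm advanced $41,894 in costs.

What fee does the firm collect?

$169,812.69

Fee base is the gross recovery, $390,374; costs are reimbursed separately.
The matter resolved at trial, so the 43.5% rate applies.
$390,374 × 43.5% = $169,812.69
$169,812.69 is under the $281,000 cap.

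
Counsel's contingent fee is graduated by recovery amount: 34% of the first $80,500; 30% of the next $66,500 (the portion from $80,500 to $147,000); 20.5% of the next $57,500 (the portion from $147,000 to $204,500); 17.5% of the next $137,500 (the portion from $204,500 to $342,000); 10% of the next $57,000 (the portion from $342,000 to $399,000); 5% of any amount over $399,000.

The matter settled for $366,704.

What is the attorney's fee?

$85,640.40

First $80,500 at 34% = $27,370.00
Next $66,500 at 30% = $19,950.00
Next $57,500 at 20.5% = $11,787.50
Next $137,500 at 17.5% = $24,062.50
Remaining $24,704 at 10% = $2,470.40
Fee: $27,370.00 + $19,950.00 + $11,787.50 + $24,062.50 + $2,470.40 = $85,640.40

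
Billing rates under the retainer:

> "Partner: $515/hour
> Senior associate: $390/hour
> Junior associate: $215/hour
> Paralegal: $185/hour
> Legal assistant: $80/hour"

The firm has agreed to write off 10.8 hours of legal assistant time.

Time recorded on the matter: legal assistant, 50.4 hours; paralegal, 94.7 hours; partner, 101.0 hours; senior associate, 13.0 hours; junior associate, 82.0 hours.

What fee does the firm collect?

Partner: 101.0 × $515 = $52,015.00
Senior associate: 13.0 × $390 = $5,070.00
Junior associate: 82.0 × $215 = $17,630.00
Paralegal: 94.7 × $185 = $17,519.50
Legal assistant: 50.4 × $80 = $4,032.00
Subtotal: $96,266.50
Write-off: 10.8 × $80 = $864.00
Total: $96,266.50 − $864.00 = $95,402.50

$95,402.50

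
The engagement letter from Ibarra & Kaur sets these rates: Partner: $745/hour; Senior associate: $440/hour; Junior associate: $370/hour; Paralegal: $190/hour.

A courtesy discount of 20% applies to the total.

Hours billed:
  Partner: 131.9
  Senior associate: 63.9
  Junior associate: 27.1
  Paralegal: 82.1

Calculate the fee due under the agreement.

$121,606.00

Partner: 131.9 × $745 = $98,265.50
Senior associate: 63.9 × $440 = $28,116.00
Junior associate: 27.1 × $370 = $10,027.00
Paralegal: 82.1 × $190 = $15,599.00
Subtotal: $152,007.50
Less 20% discount: −$30,401.50
Total: $152,007.50 − $30,401.50 = $121,606.00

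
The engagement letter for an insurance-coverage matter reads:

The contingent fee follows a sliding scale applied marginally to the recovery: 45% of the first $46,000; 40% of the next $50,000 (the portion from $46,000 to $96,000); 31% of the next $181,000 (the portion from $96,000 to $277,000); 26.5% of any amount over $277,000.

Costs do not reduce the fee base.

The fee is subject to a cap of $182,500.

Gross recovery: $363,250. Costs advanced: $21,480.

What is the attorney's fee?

Fee base is the gross recovery, $363,250; costs are reimbursed separately.
First $46,000 at 45% = $20,700.00
Next $50,000 at 40% = $20,000.00
Next $181,000 at 31% = $56,110.00
Remaining $86,250 at 26.5% = $22,856.25
Fee: $20,700.00 + $20,000.00 + $56,110.00 + $22,856.25 = $119,666.25
$119,666.25 is under the $182,500 cap.

$119,666.25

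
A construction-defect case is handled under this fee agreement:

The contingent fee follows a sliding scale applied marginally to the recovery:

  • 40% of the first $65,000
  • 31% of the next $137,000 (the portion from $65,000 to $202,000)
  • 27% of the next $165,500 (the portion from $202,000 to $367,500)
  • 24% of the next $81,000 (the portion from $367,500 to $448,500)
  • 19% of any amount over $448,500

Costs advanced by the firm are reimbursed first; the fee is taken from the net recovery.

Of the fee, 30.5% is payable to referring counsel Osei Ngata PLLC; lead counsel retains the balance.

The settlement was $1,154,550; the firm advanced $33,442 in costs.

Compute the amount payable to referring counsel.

$79,419.11

Fee base (net of costs): $1,154,550 − $33,442 = $1,121,108
First $65,000 at 40% = $26,000.00
Next $137,000 at 31% = $42,470.00
Next $165,500 at 27% = $44,685.00
Next $81,000 at 24% = $19,440.00
Remaining $672,608 at 19% = $127,795.52
Fee: $26,000.00 + $42,470.00 + $44,685.00 + $19,440.00 + $127,795.52 = $260,390.52
Referral share: 30.5% of $260,390.52 = $79,419.11; lead counsel retains $260,390.52 − $79,419.11 = $180,971.41.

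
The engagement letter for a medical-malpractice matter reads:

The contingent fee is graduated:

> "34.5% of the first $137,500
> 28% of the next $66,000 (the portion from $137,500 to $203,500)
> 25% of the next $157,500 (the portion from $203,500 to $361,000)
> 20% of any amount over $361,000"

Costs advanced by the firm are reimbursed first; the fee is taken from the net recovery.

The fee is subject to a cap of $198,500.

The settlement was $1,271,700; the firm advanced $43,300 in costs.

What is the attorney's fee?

$198,500.00

Fee base (net of costs): $1,271,700 − $43,300 = $1,228,400
First $137,500 at 34.5% = $47,437.50
Next $66,000 at 28% = $18,480.00
Next $157,500 at 25% = $39,375.00
Remaining $867,400 at 20% = $173,480.00
Fee: $47,437.50 + $18,480.00 + $39,375.00 + $173,480.00 = $278,772.50
$278,772.50 exceeds the $198,500 cap, so the fee is capped at $198,500.00.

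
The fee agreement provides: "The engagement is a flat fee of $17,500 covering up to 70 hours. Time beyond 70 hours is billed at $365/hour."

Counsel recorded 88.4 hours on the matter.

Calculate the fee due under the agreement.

$24,216.00

Flat fee: $17,500.00
Excess hours: 88.4 − 70 = 18.4
Overrun: 18.4 × $365 = $6,716.00
Total: $17,500.00 + $6,716.00 = $24,216.00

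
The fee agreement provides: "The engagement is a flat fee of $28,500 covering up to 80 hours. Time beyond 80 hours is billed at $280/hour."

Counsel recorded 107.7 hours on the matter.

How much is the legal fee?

Flat fee: $28,500.00
Excess hours: 107.7 − 80 = 27.7
Overrun: 27.7 × $280 = $7,756.00
Total: $28,500.00 + $7,756.00 = $36,256.00

$36,256.00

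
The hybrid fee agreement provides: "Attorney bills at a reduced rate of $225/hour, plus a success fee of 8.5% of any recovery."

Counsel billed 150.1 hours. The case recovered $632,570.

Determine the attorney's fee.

$87,540.95

Hourly: 150.1 × $225 = $33,772.50
Success fee: 8.5% of $632,570 = $53,768.45
Total: $33,772.50 + $53,768.45 = $87,540.95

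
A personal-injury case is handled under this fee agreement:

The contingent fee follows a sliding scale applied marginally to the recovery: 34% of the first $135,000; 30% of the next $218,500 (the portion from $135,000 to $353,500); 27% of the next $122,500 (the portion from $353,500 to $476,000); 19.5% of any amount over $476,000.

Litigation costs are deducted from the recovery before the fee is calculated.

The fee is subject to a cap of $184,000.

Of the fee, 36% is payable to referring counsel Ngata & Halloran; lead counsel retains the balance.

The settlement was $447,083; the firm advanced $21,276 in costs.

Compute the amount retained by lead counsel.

$83,822.65

Fee base (net of costs): $447,083 − $21,276 = $425,807
First $135,000 at 34% = $45,900.00
Next $218,500 at 30% = $65,550.00
Remaining $72,307 at 27% = $19,522.89
Fee: $45,900.00 + $65,550.00 + $19,522.89 = $130,972.89
$130,972.89 is under the $184,000 cap.
Referral share: 36% of $130,972.89 = $47,150.24; lead counsel retains $130,972.89 − $47,150.24 = $83,822.65.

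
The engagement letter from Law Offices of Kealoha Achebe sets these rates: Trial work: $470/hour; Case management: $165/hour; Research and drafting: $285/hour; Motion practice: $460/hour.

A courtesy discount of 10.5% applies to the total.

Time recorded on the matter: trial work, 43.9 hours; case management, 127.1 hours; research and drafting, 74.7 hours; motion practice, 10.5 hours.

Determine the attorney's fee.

$60,612.98

Trial work: 43.9 × $470 = $20,633.00
Case management: 127.1 × $165 = $20,971.50
Research and drafting: 74.7 × $285 = $21,289.50
Motion practice: 10.5 × $460 = $4,830.00
Subtotal: $67,724.00
Less 10.5% discount: −$7,111.02
Total: $67,724.00 − $7,111.02 = $60,612.98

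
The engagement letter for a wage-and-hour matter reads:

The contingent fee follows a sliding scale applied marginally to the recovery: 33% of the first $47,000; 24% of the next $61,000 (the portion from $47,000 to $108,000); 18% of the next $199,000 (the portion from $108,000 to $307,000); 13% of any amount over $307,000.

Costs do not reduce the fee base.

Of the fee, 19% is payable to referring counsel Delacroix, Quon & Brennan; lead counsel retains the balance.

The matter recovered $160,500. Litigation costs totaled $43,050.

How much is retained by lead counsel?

Fee base is the gross recovery, $160,500; costs are reimbursed separately.
First $47,000 at 33% = $15,510.00
Next $61,000 at 24% = $14,640.00
Remaining $52,500 at 18% = $9,450.00
Fee: $15,510.00 + $14,640.00 + $9,450.00 = $39,600.00
Referral share: 19% of $39,600.00 = $7,524.00; lead counsel retains $39,600.00 − $7,524.00 = $32,076.00.

$32,076.00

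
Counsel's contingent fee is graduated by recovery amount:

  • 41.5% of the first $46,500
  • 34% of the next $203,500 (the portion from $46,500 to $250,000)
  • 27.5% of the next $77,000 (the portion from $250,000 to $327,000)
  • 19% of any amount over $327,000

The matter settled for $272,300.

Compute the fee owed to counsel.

First $46,500 at 41.5% = $19,297.50
Next $203,500 at 34% = $69,190.00
Remaining $22,300 at 27.5% = $6,132.50
Fee: $19,297.50 + $69,190.00 + $6,132.50 = $94,620.00

$94,620.00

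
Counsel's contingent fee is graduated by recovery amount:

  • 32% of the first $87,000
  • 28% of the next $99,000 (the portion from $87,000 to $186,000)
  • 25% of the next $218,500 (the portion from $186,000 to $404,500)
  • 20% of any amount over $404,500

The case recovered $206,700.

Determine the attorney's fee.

First $87,000 at 32% = $27,840.00
Next $99,000 at 28% = $27,720.00
Remaining $20,700 at 25% = $5,175.00
Fee: $27,840.00 + $27,720.00 + $5,175.00 = $60,735.00

$60,735.00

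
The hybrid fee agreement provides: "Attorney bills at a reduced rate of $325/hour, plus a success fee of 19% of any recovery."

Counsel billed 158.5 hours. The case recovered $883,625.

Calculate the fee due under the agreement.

$219,401.25

Hourly: 158.5 × $325 = $51,512.50
Success fee: 19% of $883,625 = $167,888.75
Total: $51,512.50 + $167,888.75 = $219,401.25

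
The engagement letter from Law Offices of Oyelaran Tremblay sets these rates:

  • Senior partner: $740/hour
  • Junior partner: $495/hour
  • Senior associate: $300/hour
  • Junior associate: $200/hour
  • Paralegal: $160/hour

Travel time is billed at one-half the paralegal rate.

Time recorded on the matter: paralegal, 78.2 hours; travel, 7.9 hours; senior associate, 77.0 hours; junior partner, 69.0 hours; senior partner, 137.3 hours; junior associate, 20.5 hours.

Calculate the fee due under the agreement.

$176,101.00

Senior partner: 137.3 × $740 = $101,602.00
Junior partner: 69.0 × $495 = $34,155.00
Senior associate: 77.0 × $300 = $23,100.00
Junior associate: 20.5 × $200 = $4,100.00
Paralegal: 78.2 × $160 = $12,512.00
Subtotal: $101,602.00 + $34,155.00 + $23,100.00 + $4,100.00 + $12,512.00 = $175,469.00
Travel: 7.9 × ($160 ÷ 2) = 7.9 × $80.00 = $632.00
Total: $175,469.00 + $632.00 = $176,101.00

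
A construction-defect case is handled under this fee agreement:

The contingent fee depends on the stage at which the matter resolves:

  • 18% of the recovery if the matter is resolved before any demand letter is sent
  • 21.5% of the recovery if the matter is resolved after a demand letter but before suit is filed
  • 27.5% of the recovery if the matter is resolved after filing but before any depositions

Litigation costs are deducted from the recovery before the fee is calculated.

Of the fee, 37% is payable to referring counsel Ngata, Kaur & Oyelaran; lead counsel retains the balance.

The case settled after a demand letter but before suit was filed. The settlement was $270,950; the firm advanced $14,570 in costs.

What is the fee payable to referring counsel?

$20,395.03

Fee base (net of costs): $270,950 − $14,570 = $256,380
The matter settled after a demand letter but before suit was filed, so the 21.5% rate applies.
$256,380 × 21.5% = $55,121.70
Referral share: 37% of $55,121.70 = $20,395.03; lead counsel retains $55,121.70 − $20,395.03 = $34,726.67.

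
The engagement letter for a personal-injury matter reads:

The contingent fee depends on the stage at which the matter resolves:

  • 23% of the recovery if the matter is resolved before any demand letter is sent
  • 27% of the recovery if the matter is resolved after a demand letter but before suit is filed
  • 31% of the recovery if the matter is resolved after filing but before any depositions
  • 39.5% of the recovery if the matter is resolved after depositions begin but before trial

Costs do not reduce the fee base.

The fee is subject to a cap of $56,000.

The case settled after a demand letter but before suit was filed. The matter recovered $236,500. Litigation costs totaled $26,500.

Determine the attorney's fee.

Fee base is the gross recovery, $236,500; costs are reimbursed separately.
The matter settled after a demand letter but before suit was filed, so the 27% rate applies.
$236,500 × 27% = $63,855.00
$63,855.00 exceeds the $56,000 cap, so the fee is capped at $56,000.00.

$56,000.00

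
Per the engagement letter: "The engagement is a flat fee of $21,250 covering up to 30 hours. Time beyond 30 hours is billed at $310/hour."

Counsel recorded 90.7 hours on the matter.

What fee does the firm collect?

Flat fee: $21,250.00
Excess hours: 90.7 − 30 = 60.7
Overrun: 60.7 × $310 = $18,817.00
Total: $21,250.00 + $18,817.00 = $40,067.00

$40,067.00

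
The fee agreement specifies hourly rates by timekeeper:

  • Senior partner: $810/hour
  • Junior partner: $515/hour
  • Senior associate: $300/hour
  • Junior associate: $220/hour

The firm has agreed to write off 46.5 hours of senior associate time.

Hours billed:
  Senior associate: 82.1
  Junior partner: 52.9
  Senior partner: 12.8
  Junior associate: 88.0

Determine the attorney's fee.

Senior partner: 12.8 × $810 = $10,368.00
Junior partner: 52.9 × $515 = $27,243.50
Senior associate: 82.1 × $300 = $24,630.00
Junior associate: 88.0 × $220 = $19,360.00
Subtotal: $81,601.50
Write-off: 46.5 × $300 = $13,950.00
Total: $81,601.50 − $13,950.00 = $67,651.50

$67,651.50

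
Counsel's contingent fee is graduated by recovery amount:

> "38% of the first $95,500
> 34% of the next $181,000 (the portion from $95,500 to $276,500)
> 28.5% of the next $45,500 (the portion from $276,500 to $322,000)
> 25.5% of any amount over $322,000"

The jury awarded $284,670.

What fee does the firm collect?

$100,158.45

First $95,500 at 38% = $36,290.00
Next $181,000 at 34% = $61,540.00
Remaining $8,170 at 28.5% = $2,328.45
Fee: $36,290.00 + $61,540.00 + $2,328.45 = $100,158.45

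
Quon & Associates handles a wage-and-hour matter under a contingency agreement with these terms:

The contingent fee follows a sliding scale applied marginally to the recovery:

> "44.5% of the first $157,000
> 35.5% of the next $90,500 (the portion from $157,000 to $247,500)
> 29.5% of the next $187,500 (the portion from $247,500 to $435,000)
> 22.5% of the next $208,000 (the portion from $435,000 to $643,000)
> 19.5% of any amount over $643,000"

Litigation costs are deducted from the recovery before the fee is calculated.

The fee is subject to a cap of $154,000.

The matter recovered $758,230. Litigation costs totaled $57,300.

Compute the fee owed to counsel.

$154,000.00

Fee base (net of costs): $758,230 − $57,300 = $700,930
First $157,000 at 44.5% = $69,865.00
Next $90,500 at 35.5% = $32,127.50
Next $187,500 at 29.5% = $55,312.50
Next $208,000 at 22.5% = $46,800.00
Remaining $57,930 at 19.5% = $11,296.35
Fee: $69,865.00 + $32,127.50 + $55,312.50 + $46,800.00 + $11,296.35 = $215,401.35
$215,401.35 exceeds the $154,000 cap, so the fee is capped at $154,000.00.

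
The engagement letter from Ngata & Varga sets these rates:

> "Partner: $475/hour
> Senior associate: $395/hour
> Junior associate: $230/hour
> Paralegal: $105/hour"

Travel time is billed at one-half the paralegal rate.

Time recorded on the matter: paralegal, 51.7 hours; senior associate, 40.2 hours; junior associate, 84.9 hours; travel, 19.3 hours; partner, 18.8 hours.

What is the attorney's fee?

$50,777.75

Partner: 18.8 × $475 = $8,930.00
Senior associate: 40.2 × $395 = $15,879.00
Junior associate: 84.9 × $230 = $19,527.00
Paralegal: 51.7 × $105 = $5,428.50
Subtotal: $8,930.00 + $15,879.00 + $19,527.00 + $5,428.50 = $49,764.50
Travel: 19.3 × ($105 ÷ 2) = 19.3 × $52.50 = $1,013.25
Total: $49,764.50 + $1,013.25 = $50,777.75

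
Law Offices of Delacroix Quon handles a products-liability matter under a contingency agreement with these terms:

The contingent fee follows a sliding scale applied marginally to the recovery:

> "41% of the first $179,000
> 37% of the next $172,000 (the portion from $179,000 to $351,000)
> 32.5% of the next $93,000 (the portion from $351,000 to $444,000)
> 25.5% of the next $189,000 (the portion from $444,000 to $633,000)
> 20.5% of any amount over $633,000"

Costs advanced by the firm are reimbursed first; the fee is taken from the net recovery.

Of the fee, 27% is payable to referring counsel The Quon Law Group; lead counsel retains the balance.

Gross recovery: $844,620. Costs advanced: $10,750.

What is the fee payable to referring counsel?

$69,289.65

Fee base (net of costs): $844,620 − $10,750 = $833,870
First $179,000 at 41% = $73,390.00
Next $172,000 at 37% = $63,640.00
Next $93,000 at 32.5% = $30,225.00
Next $189,000 at 25.5% = $48,195.00
Remaining $200,870 at 20.5% = $41,178.35
Fee: $73,390.00 + $63,640.00 + $30,225.00 + $48,195.00 + $41,178.35 = $256,628.35
Referral share: 27% of $256,628.35 = $69,289.65; lead counsel retains $256,628.35 − $69,289.65 = $187,338.70.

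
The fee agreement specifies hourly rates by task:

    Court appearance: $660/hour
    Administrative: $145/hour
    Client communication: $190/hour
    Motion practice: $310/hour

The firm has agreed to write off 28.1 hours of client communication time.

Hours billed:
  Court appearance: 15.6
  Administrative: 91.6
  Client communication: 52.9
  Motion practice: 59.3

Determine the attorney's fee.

$46,673.00

Court appearance: 15.6 × $660 = $10,296.00
Administrative: 91.6 × $145 = $13,282.00
Client communication: 52.9 × $190 = $10,051.00
Motion practice: 59.3 × $310 = $18,383.00
Subtotal: $52,012.00
Write-off: 28.1 × $190 = $5,339.00
Total: $52,012.00 − $5,339.00 = $46,673.00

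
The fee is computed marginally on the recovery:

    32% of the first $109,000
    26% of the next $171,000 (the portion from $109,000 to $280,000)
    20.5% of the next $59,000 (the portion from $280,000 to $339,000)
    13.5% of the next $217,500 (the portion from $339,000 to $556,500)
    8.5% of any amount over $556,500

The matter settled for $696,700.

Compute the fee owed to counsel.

$132,714.50

First $109,000 at 32% = $34,880.00
Next $171,000 at 26% = $44,460.00
Next $59,000 at 20.5% = $12,095.00
Next $217,500 at 13.5% = $29,362.50
Remaining $140,200 at 8.5% = $11,917.00
Fee: $34,880.00 + $44,460.00 + $12,095.00 + $29,362.50 + $11,917.00 = $132,714.50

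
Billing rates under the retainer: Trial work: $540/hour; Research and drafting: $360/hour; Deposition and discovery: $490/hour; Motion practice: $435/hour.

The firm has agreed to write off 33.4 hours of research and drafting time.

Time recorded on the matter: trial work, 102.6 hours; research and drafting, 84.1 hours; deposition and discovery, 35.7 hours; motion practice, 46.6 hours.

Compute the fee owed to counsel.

$111,420.00

Trial work: 102.6 × $540 = $55,404.00
Research and drafting: 84.1 × $360 = $30,276.00
Deposition and discovery: 35.7 × $490 = $17,493.00
Motion practice: 46.6 × $435 = $20,271.00
Subtotal: $123,444.00
Write-off: 33.4 × $360 = $12,024.00
Total: $123,444.00 − $12,024.00 = $111,420.00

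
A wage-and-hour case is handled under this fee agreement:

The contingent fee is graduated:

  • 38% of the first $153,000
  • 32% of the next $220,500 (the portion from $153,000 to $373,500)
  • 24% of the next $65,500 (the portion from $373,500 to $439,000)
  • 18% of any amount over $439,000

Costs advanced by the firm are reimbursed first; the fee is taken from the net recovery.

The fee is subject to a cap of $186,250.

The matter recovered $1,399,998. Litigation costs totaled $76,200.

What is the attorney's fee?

$186,250.00

Fee base (net of costs): $1,399,998 − $76,200 = $1,323,798
First $153,000 at 38% = $58,140.00
Next $220,500 at 32% = $70,560.00
Next $65,500 at 24% = $15,720.00
Remaining $884,798 at 18% = $159,263.64
Fee: $58,140.00 + $70,560.00 + $15,720.00 + $159,263.64 = $303,683.64
$303,683.64 exceeds the $186,250 cap, so the fee is capped at $186,250.00.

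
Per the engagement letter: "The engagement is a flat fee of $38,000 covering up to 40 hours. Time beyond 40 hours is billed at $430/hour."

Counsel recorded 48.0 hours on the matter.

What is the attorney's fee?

$41,440.00

Flat fee: $38,000.00
Excess hours: 48.0 − 40 = 8.0
Overrun: 8.0 × $430 = $3,440.00
Total: $38,000.00 + $3,440.00 = $41,440.00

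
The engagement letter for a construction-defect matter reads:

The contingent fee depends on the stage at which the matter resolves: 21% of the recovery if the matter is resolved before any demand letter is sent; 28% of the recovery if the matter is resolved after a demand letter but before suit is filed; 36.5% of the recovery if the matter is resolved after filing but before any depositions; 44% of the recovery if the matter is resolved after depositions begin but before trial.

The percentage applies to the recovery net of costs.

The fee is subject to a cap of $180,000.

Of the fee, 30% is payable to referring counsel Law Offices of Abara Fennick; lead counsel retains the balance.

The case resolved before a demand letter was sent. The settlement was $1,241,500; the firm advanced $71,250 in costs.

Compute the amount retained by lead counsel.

Fee base (net of costs): $1,241,500 − $71,250 = $1,170,250
The matter resolved before a demand letter was sent, so the 21% rate applies.
$1,170,250 × 21% = $245,752.50
$245,752.50 exceeds the $180,000 cap, so the fee is capped at $180,000.00.
Referral share: 30% of $180,000.00 = $54,000.00; lead counsel retains $180,000.00 − $54,000.00 = $126,000.00.

$126,000.00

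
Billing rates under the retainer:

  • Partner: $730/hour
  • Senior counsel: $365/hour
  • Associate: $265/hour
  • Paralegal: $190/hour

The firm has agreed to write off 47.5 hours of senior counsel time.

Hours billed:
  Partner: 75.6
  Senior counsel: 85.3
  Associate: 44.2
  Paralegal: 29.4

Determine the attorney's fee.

Partner: 75.6 × $730 = $55,188.00
Senior counsel: 85.3 × $365 = $31,134.50
Associate: 44.2 × $265 = $11,713.00
Paralegal: 29.4 × $190 = $5,586.00
Subtotal: $103,621.50
Write-off: 47.5 × $365 = $17,337.50
Total: $103,621.50 − $17,337.50 = $86,284.00

$86,284.00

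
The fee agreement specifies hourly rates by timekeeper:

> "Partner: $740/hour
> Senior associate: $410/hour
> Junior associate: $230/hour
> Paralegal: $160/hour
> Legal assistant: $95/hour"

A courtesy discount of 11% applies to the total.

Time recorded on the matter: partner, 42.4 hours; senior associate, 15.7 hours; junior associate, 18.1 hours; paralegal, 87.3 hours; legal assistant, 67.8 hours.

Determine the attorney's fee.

Partner: 42.4 × $740 = $31,376.00
Senior associate: 15.7 × $410 = $6,437.00
Junior associate: 18.1 × $230 = $4,163.00
Paralegal: 87.3 × $160 = $13,968.00
Legal assistant: 67.8 × $95 = $6,441.00
Subtotal: $62,385.00
Less 11% discount: −$6,862.35
Total: $62,385.00 − $6,862.35 = $55,522.65

$55,522.65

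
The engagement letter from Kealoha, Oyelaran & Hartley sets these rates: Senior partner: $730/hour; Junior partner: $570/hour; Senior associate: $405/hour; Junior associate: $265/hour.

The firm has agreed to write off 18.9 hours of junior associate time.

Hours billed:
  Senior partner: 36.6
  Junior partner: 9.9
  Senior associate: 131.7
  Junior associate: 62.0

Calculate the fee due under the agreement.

Senior partner: 36.6 × $730 = $26,718.00
Junior partner: 9.9 × $570 = $5,643.00
Senior associate: 131.7 × $405 = $53,338.50
Junior associate: 62.0 × $265 = $16,430.00
Subtotal: $102,129.50
Write-off: 18.9 × $265 = $5,008.50
Total: $102,129.50 − $5,008.50 = $97,121.00

$97,121.00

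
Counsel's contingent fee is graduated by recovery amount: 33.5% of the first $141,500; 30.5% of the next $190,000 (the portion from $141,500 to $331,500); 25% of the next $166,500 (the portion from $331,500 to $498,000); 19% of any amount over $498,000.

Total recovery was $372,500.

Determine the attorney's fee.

$115,602.50

First $141,500 at 33.5% = $47,402.50
Next $190,000 at 30.5% = $57,950.00
Remaining $41,000 at 25% = $10,250.00
Fee: $47,402.50 + $57,950.00 + $10,250.00 = $115,602.50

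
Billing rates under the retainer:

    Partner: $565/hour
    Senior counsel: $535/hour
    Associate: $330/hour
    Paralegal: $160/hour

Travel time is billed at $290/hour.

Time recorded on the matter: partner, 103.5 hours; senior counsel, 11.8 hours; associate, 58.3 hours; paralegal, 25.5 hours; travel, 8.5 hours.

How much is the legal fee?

$90,574.50

Partner: 103.5 × $565 = $58,477.50
Senior counsel: 11.8 × $535 = $6,313.00
Associate: 58.3 × $330 = $19,239.00
Paralegal: 25.5 × $160 = $4,080.00
Subtotal: $58,477.50 + $6,313.00 + $19,239.00 + $4,080.00 = $88,109.50
Travel: 8.5 × $290 = $2,465.00
Total: $88,109.50 + $2,465.00 = $90,574.50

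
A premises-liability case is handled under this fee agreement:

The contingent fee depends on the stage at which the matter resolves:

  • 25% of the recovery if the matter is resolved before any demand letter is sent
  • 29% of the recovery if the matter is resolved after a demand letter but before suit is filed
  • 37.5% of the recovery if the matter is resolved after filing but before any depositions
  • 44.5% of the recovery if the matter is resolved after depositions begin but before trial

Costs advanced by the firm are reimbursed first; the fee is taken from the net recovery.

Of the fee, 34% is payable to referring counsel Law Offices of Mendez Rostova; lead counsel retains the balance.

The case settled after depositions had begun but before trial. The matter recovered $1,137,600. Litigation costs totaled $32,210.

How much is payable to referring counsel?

$167,245.51

Fee base (net of costs): $1,137,600 − $32,210 = $1,105,390
The matter settled after depositions had begun but before trial, so the 44.5% rate applies.
$1,105,390 × 44.5% = $491,898.55
Referral share: 34% of $491,898.55 = $167,245.51; lead counsel retains $491,898.55 − $167,245.51 = $324,653.04.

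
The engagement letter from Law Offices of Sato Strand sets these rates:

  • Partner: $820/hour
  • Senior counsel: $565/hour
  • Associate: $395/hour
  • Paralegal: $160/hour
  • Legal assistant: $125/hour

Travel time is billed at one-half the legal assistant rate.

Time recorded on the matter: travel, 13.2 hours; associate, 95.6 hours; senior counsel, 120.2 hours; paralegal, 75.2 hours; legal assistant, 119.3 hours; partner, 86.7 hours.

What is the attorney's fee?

$204,538.50

Partner: 86.7 × $820 = $71,094.00
Senior counsel: 120.2 × $565 = $67,913.00
Associate: 95.6 × $395 = $37,762.00
Paralegal: 75.2 × $160 = $12,032.00
Legal assistant: 119.3 × $125 = $14,912.50
Subtotal: $71,094.00 + $67,913.00 + $37,762.00 + $12,032.00 + $14,912.50 = $203,713.50
Travel: 13.2 × ($125 ÷ 2) = 13.2 × $62.50 = $825.00
Total: $203,713.50 + $825.00 = $204,538.50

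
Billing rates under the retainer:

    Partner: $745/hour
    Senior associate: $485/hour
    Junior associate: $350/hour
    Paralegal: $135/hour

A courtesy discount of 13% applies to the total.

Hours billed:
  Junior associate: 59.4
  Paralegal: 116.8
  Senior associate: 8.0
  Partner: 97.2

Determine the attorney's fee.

Partner: 97.2 × $745 = $72,414.00
Senior associate: 8.0 × $485 = $3,880.00
Junior associate: 59.4 × $350 = $20,790.00
Paralegal: 116.8 × $135 = $15,768.00
Subtotal: $112,852.00
Less 13% discount: −$14,670.76
Total: $112,852.00 − $14,670.76 = $98,181.24

$98,181.24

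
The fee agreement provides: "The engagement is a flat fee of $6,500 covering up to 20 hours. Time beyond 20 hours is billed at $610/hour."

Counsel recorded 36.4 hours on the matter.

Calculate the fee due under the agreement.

$16,504.00

Flat fee: $6,500.00
Excess hours: 36.4 − 20 = 16.4
Overrun: 16.4 × $610 = $10,004.00
Total: $6,500.00 + $10,004.00 = $16,504.00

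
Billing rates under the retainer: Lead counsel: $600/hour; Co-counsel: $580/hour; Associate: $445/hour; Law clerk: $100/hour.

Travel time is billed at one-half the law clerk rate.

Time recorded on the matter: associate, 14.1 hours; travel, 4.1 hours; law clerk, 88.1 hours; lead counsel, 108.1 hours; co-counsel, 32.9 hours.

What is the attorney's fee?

Lead counsel: 108.1 × $600 = $64,860.00
Co-counsel: 32.9 × $580 = $19,082.00
Associate: 14.1 × $445 = $6,274.50
Law clerk: 88.1 × $100 = $8,810.00
Subtotal: $64,860.00 + $19,082.00 + $6,274.50 + $8,810.00 = $99,026.50
Travel: 4.1 × ($100 ÷ 2) = 4.1 × $50.00 = $205.00
Total: $99,026.50 + $205.00 = $99,231.50

$99,231.50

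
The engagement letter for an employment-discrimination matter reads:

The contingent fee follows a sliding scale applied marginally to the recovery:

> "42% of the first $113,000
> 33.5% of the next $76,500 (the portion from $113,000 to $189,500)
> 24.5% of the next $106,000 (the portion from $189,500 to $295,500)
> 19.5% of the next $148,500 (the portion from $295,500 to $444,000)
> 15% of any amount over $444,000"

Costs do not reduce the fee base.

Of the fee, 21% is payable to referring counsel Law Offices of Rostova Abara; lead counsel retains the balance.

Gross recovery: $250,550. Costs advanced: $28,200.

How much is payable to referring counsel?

Fee base is the gross recovery, $250,550; costs are reimbursed separately.
First $113,000 at 42% = $47,460.00
Next $76,500 at 33.5% = $25,627.50
Remaining $61,050 at 24.5% = $14,957.25
Fee: $47,460.00 + $25,627.50 + $14,957.25 = $88,044.75
Referral share: 21% of $88,044.75 = $18,489.40; lead counsel retains $88,044.75 − $18,489.40 = $69,555.35.

$18,489.40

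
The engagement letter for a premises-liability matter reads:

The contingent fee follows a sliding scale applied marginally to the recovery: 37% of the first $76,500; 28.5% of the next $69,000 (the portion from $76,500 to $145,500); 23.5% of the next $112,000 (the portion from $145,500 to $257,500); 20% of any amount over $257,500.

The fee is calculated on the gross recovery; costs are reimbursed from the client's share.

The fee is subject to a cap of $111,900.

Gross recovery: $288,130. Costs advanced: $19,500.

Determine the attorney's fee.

$80,416.00

Fee base is the gross recovery, $288,130; costs are reimbursed separately.
First $76,500 at 37% = $28,305.00
Next $69,000 at 28.5% = $19,665.00
Next $112,000 at 23.5% = $26,320.00
Remaining $30,630 at 20% = $6,126.00
Fee: $28,305.00 + $19,665.00 + $26,320.00 + $6,126.00 = $80,416.00
$80,416.00 is under the $111,900 cap.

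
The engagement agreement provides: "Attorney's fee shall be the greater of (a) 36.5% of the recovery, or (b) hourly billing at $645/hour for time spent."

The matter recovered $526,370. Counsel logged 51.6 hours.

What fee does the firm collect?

$192,125.05

(a) 36.5% of $526,370 = $192,125.05
(b) 51.6 × $645 = $33,282.00
The greater is (a): $192,125.05.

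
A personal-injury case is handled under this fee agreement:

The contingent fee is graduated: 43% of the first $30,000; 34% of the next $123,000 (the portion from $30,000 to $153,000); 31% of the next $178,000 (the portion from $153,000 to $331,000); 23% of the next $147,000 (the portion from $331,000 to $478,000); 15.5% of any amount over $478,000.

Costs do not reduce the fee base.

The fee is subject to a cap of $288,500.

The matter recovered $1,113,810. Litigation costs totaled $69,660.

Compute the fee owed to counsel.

$242,260.55

Fee base is the gross recovery, $1,113,810; costs are reimbursed separately.
First $30,000 at 43% = $12,900.00
Next $123,000 at 34% = $41,820.00
Next $178,000 at 31% = $55,180.00
Next $147,000 at 23% = $33,810.00
Remaining $635,810 at 15.5% = $98,550.55
Fee: $12,900.00 + $41,820.00 + $55,180.00 + $33,810.00 + $98,550.55 = $242,260.55
$242,260.55 is under the $288,500 cap.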